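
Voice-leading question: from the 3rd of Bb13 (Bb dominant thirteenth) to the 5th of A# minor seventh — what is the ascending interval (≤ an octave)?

augmented second

Bb13 (Bb dominant thirteenth) has D as its 3rd, and A# minor seventh has E# as its 5th.
D up to E# is 3 semitones, a half step wider than a major second, so the interval is augmented.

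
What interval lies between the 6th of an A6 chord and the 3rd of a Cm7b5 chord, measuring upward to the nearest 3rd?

A6 has F# as its 6th, and Cm7b5 has Eb as its 3rd.
F# up to Eb is 9 semitones, a whole step narrower than a major seventh, so the interval is diminished.

diminished 7th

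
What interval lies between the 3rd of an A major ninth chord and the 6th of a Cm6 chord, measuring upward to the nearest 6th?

minor sixth

A major ninth has C# as its 3rd, and Cm6 has A as its 6th.
From C# to A: 8 semitones over a sixth = minor.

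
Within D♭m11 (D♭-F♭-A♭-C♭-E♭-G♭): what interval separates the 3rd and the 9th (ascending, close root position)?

So we need the interval from F♭ up to E♭.
F♭ up to E♭ spans 7 letter names and 11 semitones — a major seventh.

M7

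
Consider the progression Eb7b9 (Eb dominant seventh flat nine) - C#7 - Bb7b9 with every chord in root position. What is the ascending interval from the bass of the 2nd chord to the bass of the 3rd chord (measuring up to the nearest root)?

The roots are C# and Bb.
7 letter names make it a seventh; at 9 semitones (a whole step narrower than major) the quality is diminished.

diminished seventh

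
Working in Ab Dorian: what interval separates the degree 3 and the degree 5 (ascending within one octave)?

M3

Spelling Ab Dorian: Ab Bb Cb Db Eb F Gb.
Degree 3 = Cb; 5th degree = Eb.
From Cb to Eb is 4 semitones, exactly the major third.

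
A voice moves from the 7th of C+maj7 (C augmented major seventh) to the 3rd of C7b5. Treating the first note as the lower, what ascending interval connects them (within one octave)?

C+maj7 (C augmented major seventh) has B as its 7th, and C7b5 has E as its 3rd.
From B to E is 5 semitones, exactly the perfect fourth.

P4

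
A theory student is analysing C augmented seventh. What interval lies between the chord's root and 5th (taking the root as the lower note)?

C7#5 (C augmented seventh) is spelled C E G# Bb.
So we need the interval from C up to G#.
5 letter names make it a fifth; at 8 semitones (a half step wider than perfect) the quality is augmented.

augmented fifth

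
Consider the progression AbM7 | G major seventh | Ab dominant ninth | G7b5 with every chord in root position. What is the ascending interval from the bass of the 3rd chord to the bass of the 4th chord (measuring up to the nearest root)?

The roots are Ab and G.
Ab up to G spans 7 letter names and 11 semitones — a major seventh.

major seventh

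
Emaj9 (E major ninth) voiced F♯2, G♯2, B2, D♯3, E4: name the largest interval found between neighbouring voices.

Adjacent intervals: F♯2→G♯2 = major second; G♯2→B2 = minor third; B2→D♯3 = major third; D♯3→E4 = minor ninth.
The largest is D♯3 to E4, a minor ninth (13 semitones).

minor 9th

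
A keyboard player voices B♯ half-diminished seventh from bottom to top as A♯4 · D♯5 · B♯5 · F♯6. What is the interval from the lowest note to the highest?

m13

The outer voices are A♯4 and F♯6.
13 letter names make it a thirteenth; at 20 semitones (a half step narrower than major) the quality is minor.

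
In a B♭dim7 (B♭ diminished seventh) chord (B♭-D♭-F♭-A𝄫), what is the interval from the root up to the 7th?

diminished seventh

Root = B♭; 7th = A𝄫.
B♭ up to A𝄫 is 9 semitones, a whole step narrower than a major seventh, so the interval is diminished.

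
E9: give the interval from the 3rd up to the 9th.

minor 7th

E9: E–G#–B–D–F#.
3rd = G#; 9th = F#.
7 letter names make it a seventh; at 10 semitones (a half step narrower than major) the quality is minor.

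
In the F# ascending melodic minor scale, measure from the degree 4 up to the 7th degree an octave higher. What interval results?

augmented eleventh

The scale runs F# G# A B C# D# E#.
So we need the interval from B up to E#.
From B to E#: 18 semitones over an eleventh = augmented.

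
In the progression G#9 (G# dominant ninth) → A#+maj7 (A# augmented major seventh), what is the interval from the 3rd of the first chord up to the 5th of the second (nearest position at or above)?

G#9 (G# dominant ninth) has B# as its 3rd, and A#+maj7 (A# augmented major seventh) has E## as its 5th.
From B# to E##: 6 semitones over a fourth = augmented.

A4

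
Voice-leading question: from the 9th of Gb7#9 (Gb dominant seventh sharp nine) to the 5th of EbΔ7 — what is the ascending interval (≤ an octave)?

Gb7#9 (Gb dominant seventh sharp nine) has A as its 9th, and EbΔ7 has Bb as its 5th.
A up to Bb is 1 semitone, a half step narrower than a major second, so the interval is minor.

minor 2nd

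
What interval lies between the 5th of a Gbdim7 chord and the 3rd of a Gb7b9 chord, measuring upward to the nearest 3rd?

The 5th of Gbdim7 is Dbb; the 3rd of Gb7b9 is Bb.
From Dbb to Bb: 10 semitones over a sixth = augmented.

augmented sixth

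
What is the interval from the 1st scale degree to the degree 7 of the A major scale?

Spelling the A major scale: A B C# D E F# G#.
The 1st scale degree is A and the 7th scale degree is G#.
Counting 7 letters and 11 half steps from A gives a major seventh.

major seventh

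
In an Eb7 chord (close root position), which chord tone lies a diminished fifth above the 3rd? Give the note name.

Db

Eb7 is spelled Eb–G–Bb–Db.
The 3rd is G. A diminished fifth above G is Db.
Db is the chord's 7th.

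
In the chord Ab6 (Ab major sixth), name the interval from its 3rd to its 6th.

perfect fourth

Ab6 (Ab major sixth): Ab C Eb F.
The 3rd is C and the 6th is F.
From C to F is 5 semitones, exactly the perfect fourth.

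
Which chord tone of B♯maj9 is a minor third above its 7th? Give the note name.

B♯maj9: B♯ D𝄪 F𝄪 A𝄪 C𝄪.
The 7th is A𝄪. A minor third above A𝄪 is C𝄪.
C𝄪 is the chord's 9th.

C##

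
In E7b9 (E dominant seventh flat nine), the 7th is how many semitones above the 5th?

3

The chord tones of E7b9 are E G♯ B D F.
B to D is a minor third: 3 semitones.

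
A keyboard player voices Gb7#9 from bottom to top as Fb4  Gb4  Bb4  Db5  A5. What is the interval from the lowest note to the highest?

augmented tenth

The outer voices are Fb4 and A5.
From Fb to A: 17 semitones over a tenth = augmented.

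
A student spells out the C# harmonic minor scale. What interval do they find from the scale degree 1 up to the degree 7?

Spelling the C# harmonic minor scale: C# D# E F# G# A B#.
Scale degree 1 = C#; scale degree 7 = B#.
Counting 7 letters and 11 half steps from C# gives a major seventh.

major 7th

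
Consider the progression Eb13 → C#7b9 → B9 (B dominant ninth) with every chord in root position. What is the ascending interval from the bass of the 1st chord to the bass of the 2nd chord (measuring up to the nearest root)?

The roots are Eb and C#.
6 letter names make it a sixth; at 10 semitones (a half step wider than major) the quality is augmented.

augmented sixth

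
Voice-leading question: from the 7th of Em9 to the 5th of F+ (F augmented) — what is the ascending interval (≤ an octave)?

The 7th of Em9 is D; the 5th of F+ (F augmented) is C#.
From D to C# is 11 semitones, exactly the major seventh.

major seventh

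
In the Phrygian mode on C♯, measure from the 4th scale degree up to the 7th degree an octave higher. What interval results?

P11

C♯ phrygian: C♯ D E F♯ G♯ A B.
That puts F♯ below B.
From F♯ to B is 17 semitones, exactly the perfect eleventh.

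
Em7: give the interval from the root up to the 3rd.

minor third

Em7: E G B D.
That puts E below G.
3 letter names make it a third; at 3 semitones (a half step narrower than major) the quality is minor.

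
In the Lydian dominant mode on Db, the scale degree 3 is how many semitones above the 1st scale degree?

The scale is Db Eb F G Ab Bb Cb.
Db up to F is a major third — 4 semitones.

4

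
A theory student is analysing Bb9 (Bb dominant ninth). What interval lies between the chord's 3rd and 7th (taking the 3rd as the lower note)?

diminished fifth

Bb9 (Bb dominant ninth) is spelled Bb–D–F–Ab–C.
So we need the interval from D up to Ab.
D up to Ab is 6 semitones, a half step narrower than a perfect fifth, so the interval is diminished.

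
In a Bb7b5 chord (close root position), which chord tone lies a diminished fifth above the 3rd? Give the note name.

Ab

Bb7b5: Bb-D-Fb-Ab.
The 3rd is D. A diminished fifth above D is Ab.
Ab is the chord's 7th.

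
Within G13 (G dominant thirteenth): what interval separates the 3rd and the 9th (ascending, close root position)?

minor 7th

G13: G–B–D–F–A–E.
So we need the interval from B up to A.
From B to A: 10 semitones over a seventh = minor.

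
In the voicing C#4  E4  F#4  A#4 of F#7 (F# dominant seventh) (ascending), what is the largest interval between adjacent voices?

Adjacent intervals: C#4→E4 = minor third; E4→F#4 = major second; F#4→A#4 = major third.
The largest is F#4 to A#4, a major third (4 semitones).

major 3rd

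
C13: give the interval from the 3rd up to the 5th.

C dominant thirteenth is spelled C E G B♭ D A.
So we need the interval from E up to G.
E up to G is 3 semitones, a half step narrower than a major third, so the interval is minor.

m3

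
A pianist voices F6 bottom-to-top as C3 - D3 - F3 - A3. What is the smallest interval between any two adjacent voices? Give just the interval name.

major second

Adjacent intervals: C3→D3 = major second; D3→F3 = minor third; F3→A3 = major third.
The smallest is C3 to D3, a major second (2 semitones).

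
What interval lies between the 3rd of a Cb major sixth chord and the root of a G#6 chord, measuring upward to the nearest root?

augmented third

Cb major sixth has Eb as its 3rd, and G#6 has G# as its root.
From Eb to G#: 5 semitones over a third = augmented.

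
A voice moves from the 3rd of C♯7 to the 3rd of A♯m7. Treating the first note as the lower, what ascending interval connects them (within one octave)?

minor sixth

C♯7 has E♯ as its 3rd, and A♯m7 has C♯ as its 3rd.
From E♯ to C♯: 8 semitones over a sixth = minor.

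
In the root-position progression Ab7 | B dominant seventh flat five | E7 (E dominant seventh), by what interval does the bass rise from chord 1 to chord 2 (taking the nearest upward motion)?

The roots are Ab and B.
2 letter names make it a second; at 3 semitones (a half step wider than major) the quality is augmented.

augmented second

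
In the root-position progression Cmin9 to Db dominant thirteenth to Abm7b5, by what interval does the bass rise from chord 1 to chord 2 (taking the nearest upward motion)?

minor second

The roots are C and Db.
C up to Db is 1 semitone, a half step narrower than a major second, so the interval is minor.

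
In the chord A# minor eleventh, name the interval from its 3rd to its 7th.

The chord tones of A# minor eleventh are A#-C#-E#-G#-B#-D#.
So we need the interval from C# up to G#.
Counting 5 letters and 7 half steps from C# gives a perfect fifth.

perfect 5th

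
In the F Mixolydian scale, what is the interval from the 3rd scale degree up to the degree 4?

The scale runs F G A B♭ C D E♭.
3rd scale degree = A; scale degree 4 = B♭.
A up to B♭ is 1 semitone, a half step narrower than a major second, so the interval is minor.

minor 2nd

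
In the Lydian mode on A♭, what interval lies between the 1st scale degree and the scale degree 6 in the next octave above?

major 13th

A♭ lydian: A♭ B♭ C D E♭ F G.
So we need the interval from A♭ up to F.
From A♭ to F is 21 semitones, exactly the major thirteenth.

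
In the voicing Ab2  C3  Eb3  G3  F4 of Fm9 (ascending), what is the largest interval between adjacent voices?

Adjacent intervals: Ab2→C3 = major third; C3→Eb3 = minor third; Eb3→G3 = major third; G3→F4 = minor seventh.
The largest is G3 to F4, a minor seventh (10 semitones).

m7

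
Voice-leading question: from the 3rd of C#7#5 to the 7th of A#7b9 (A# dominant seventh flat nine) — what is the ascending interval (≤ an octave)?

C#7#5 has E# as its 3rd, and A#7b9 (A# dominant seventh flat nine) has G# as its 7th.
E# up to G# is 3 semitones, a half step narrower than a major third, so the interval is minor.

minor third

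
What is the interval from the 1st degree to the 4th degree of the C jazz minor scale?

The scale runs C D Eb F G A B.
That puts C below F.
Counting 4 letters and 5 half steps from C gives a perfect fourth.

perfect 4th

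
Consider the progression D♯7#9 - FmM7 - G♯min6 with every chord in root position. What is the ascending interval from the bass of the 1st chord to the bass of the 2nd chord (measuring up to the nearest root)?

The roots are D♯ and F.
3 letter names make it a third; at 2 semitones (a whole step narrower than major) the quality is diminished.

d3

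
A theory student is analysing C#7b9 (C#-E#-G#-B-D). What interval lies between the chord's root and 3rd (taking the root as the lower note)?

That puts C# below E#.
Counting 3 letters and 4 half steps from C# gives a major third.

major 3rd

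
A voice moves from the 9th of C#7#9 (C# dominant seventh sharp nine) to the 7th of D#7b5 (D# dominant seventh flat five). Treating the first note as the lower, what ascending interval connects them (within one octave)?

diminished 7th

The 9th of C#7#9 (C# dominant seventh sharp nine) is D##; the 7th of D#7b5 (D# dominant seventh flat five) is C#.
From D## to C#: 9 semitones over a seventh = diminished.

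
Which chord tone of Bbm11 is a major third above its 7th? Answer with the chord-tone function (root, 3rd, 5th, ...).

Bbm11: Bb Db F Ab C Eb.
The 7th is Ab. A major third above Ab is C.
C is the chord's 9th.

9th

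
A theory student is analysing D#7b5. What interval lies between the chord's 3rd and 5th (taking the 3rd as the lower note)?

diminished 3rd

D#7b5 (D# dominant seventh flat five): D#–F##–A–C#.
The 3rd is F## and the 5th is A.
F## up to A is 2 semitones, a whole step narrower than a major third, so the interval is diminished.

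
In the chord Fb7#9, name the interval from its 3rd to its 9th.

M7

Fb7#9 is spelled Fb Ab Cb Ebb G.
3rd = Ab; 9th = G.
Counting 7 letters and 11 half steps from Ab gives a major seventh.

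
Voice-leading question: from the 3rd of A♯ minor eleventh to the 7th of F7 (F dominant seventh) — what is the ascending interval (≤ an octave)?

The 3rd of A♯ minor eleventh is C♯; the 7th of F7 (F dominant seventh) is E♭.
C♯ up to E♭ is 2 semitones, a whole step narrower than a major third, so the interval is diminished.

diminished 3rd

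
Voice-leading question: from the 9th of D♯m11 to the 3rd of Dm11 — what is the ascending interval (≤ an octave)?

D♯m11 has E♯ as its 9th, and Dm11 has F as its 3rd.
E♯ up to F is 0 semitones, a whole step narrower than a major second, so the interval is diminished.

d2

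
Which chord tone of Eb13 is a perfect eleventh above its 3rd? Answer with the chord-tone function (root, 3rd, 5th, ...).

13th

The chord tones of Eb13 are Eb G Bb Db F C.
The 3rd is G. A perfect eleventh above G is C.
C is the chord's 13th.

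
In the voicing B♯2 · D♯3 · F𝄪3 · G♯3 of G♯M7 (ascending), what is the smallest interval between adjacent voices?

minor 2nd

Adjacent intervals: B♯2→D♯3 = minor third; D♯3→F𝄪3 = major third; F𝄪3→G♯3 = minor second.
The smallest is F𝄪3 to G♯3, a minor second (1 semitone).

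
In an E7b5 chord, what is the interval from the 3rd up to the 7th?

E7b5 (E dominant seventh flat five): E–G#–Bb–D.
So we need the interval from G# up to D.
From G# to D: 6 semitones over a fifth = diminished.
That tritone between 3rd and 7th is what gives the dominant seventh its pull toward resolution.

diminished fifth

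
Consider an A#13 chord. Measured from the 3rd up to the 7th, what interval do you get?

A#13 is spelled A# C## E# G# B# F##.
So we need the interval from C## up to G#.
From C## to G#: 6 semitones over a fifth = diminished.
That tritone between 3rd and 7th is what gives the dominant seventh its pull toward resolution.

diminished fifth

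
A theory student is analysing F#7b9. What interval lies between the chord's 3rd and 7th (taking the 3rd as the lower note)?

diminished fifth

F# dominant seventh flat nine: F# A# C# E G.
So we need the interval from A# up to E.
A# up to E is 6 semitones, a half step narrower than a perfect fifth, so the interval is diminished.
This 3–7 tritone is the characteristic tension at the heart of the dominant sound.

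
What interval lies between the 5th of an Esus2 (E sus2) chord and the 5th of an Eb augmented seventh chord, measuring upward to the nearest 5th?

perfect unison

Esus2 (E sus2) has B as its 5th, and Eb augmented seventh has B as its 5th.
Counting 1 letters and 0 half steps from B gives a perfect unison.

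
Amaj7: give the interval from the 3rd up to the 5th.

minor third

A major seventh: A-C#-E-G#.
The 3rd is C# and the 5th is E.
3 letter names make it a third; at 3 semitones (a half step narrower than major) the quality is minor.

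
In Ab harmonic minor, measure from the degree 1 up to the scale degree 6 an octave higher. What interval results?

minor 13th

Ab harmonic minor: Ab Bb Cb Db Eb Fb G.
Degree 1 = Ab; scale degree 6 (up an octave) = Fb.
Ab up to Fb is 20 semitones, a half step narrower than a major thirteenth, so the interval is minor.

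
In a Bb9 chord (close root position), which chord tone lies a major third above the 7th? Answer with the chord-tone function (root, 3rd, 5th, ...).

Bb dominant ninth: Bb D F Ab C.
The 7th is Ab. A major third above Ab is C.
C is the chord's 9th.

9th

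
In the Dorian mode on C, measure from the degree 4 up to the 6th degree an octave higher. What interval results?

M10

Spelling the Dorian mode on C: C D E♭ F G A B♭.
The degree 4 is F and the 6th scale degree (up an octave) is A.
Counting 10 letters and 16 half steps from F gives a major tenth.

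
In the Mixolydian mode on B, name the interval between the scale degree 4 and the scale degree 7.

perfect fourth

The scale runs B C# D# E F# G# A.
So we need the interval from E up to A.
From E to A is 5 semitones, exactly the perfect fourth.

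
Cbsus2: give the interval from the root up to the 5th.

perfect fifth

Spelling the chord: Cb, Db, Gb.
That puts Cb below Gb.
Counting 5 letters and 7 half steps from Cb gives a perfect fifth.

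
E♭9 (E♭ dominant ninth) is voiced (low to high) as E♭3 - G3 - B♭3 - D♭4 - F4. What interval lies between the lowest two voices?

M3

Those voices are E♭3 and G3.
Counting 3 letters and 4 half steps from E♭ gives a major third.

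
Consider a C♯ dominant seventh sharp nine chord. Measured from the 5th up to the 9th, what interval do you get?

augmented 5th

C♯7#9 is spelled C♯–E♯–G♯–B–D𝄪.
So we need the interval from G♯ up to D𝄪.
5 letter names make it a fifth; at 8 semitones (a half step wider than perfect) the quality is augmented.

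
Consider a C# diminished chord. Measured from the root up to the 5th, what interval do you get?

Spelling the chord: C#–E–G.
Root = C#; 5th = G.
C# up to G is 6 semitones, a half step narrower than a perfect fifth, so the interval is diminished.

diminished 5th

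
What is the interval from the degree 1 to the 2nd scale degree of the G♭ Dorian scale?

G♭ dorian: G♭ A♭ B𝄫 C♭ D♭ E♭ F♭.
Degree 1 = G♭; scale degree 2 = A♭.
Counting 2 letters and 2 half steps from G♭ gives a major second.

major second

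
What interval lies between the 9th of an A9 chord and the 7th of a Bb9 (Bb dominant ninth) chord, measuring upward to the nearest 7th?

A9 has B as its 9th, and Bb9 (Bb dominant ninth) has Ab as its 7th.
B up to Ab is 9 semitones, a whole step narrower than a major seventh, so the interval is diminished.

diminished 7th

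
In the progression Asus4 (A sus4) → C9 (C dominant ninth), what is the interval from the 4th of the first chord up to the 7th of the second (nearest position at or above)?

minor sixth

The 4th of Asus4 (A sus4) is D; the 7th of C9 (C dominant ninth) is B♭.
6 letter names make it a sixth; at 8 semitones (a half step narrower than major) the quality is minor.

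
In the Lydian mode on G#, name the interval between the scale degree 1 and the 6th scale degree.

major 6th

The scale runs G# A# B# C## D# E# F##.
That puts G# below E#.
From G# to E# is 9 semitones, exactly the major sixth.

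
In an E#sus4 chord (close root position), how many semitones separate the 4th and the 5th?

2

Spelling the chord: E#–A#–B#.
A# to B# is a major second: 2 semitones.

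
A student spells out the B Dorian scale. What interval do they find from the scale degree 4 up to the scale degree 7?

P4

Spelling the B Dorian scale: B C♯ D E F♯ G♯ A.
That puts E below A.
E up to A spans 4 letter names and 5 semitones — a perfect fourth.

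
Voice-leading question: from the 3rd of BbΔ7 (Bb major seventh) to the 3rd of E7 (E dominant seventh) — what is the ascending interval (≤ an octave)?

The 3rd of BbΔ7 (Bb major seventh) is D; the 3rd of E7 (E dominant seventh) is G#.
From D to G#: 6 semitones over a fourth = augmented.

augmented fourth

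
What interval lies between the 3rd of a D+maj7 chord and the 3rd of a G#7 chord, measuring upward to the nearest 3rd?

augmented 4th

The 3rd of D+maj7 is F#; the 3rd of G#7 is B#.
From F# to B#: 6 semitones over a fourth = augmented.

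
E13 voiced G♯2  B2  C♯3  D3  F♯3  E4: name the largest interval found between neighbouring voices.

Adjacent intervals: G♯2→B2 = minor third; B2→C♯3 = major second; C♯3→D3 = minor second; D3→F♯3 = major third; F♯3→E4 = minor seventh.
The largest is F♯3 to E4, a minor seventh (10 semitones).

minor seventh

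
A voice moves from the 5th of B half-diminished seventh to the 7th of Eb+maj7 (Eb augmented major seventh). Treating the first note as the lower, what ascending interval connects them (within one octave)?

major sixth

The 5th of B half-diminished seventh is F; the 7th of Eb+maj7 (Eb augmented major seventh) is D.
F up to D spans 6 letter names and 9 semitones — a major sixth.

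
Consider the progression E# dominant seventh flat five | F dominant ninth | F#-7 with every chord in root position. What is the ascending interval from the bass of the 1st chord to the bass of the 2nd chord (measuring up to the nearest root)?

The roots are E# and F.
From E# to F: 0 semitones over a second = diminished.

diminished 2nd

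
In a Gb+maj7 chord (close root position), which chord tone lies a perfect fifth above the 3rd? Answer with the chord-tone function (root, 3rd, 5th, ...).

The chord tones of Gb+maj7 (Gb augmented major seventh) are Gb-Bb-D-F.
The 3rd is Bb. A perfect fifth above Bb is F.
F is the chord's 7th.

7th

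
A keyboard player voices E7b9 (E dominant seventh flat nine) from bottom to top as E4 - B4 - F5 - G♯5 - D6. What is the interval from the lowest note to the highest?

minor fourteenth

The outer voices are E4 and D6.
From E to D: 22 semitones over a fourteenth = minor.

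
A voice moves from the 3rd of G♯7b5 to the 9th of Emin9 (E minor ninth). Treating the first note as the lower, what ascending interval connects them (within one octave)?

diminished fifth

G♯7b5 has B♯ as its 3rd, and Emin9 (E minor ninth) has F♯ as its 9th.
5 letter names make it a fifth; at 6 semitones (a half step narrower than perfect) the quality is diminished.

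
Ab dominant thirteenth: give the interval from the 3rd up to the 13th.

perfect eleventh

Ab13 is spelled Ab-C-Eb-Gb-Bb-F.
So we need the interval from C up to F.
From C to F is 17 semitones, exactly the perfect eleventh.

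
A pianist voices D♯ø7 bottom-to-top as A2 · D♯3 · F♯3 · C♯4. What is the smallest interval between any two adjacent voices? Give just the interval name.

m3

Adjacent intervals: A2→D♯3 = augmented fourth; D♯3→F♯3 = minor third; F♯3→C♯4 = perfect fifth.
The smallest is D♯3 to F♯3, a minor third (3 semitones).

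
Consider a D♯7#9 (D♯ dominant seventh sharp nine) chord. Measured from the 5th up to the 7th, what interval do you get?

The chord tones of D♯7#9 (D♯ dominant seventh sharp nine) are D♯, F𝄪, A♯, C♯, E𝄪.
That puts A♯ below C♯.
3 letter names make it a third; at 3 semitones (a half step narrower than major) the quality is minor.

minor 3rd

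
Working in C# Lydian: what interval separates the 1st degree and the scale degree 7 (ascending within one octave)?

major seventh

C# lydian: C# D# E# F## G# A# B#.
So we need the interval from C# up to B#.
From C# to B# is 11 semitones, exactly the major seventh.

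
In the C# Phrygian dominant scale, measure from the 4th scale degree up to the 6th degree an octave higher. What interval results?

Spelling the C# Phrygian dominant scale: C# D E# F# G# A B.
4th scale degree = F#; degree 6 (up an octave) = A.
10 letter names make it a tenth; at 15 semitones (a half step narrower than major) the quality is minor.

minor tenth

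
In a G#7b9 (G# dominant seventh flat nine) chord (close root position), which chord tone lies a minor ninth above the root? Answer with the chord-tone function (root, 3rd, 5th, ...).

Spelling the chord: G#–B#–D#–F#–A.
The root is G#. A minor ninth above G# is A.
A is the chord's 9th.

9th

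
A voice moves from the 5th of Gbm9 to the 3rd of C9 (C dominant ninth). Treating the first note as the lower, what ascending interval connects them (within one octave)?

augmented second

Gbm9 has Db as its 5th, and C9 (C dominant ninth) has E as its 3rd.
2 letter names make it a second; at 3 semitones (a half step wider than major) the quality is augmented.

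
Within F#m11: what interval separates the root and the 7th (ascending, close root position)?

minor seventh

F#m11: F#-A-C#-E-G#-B.
That puts F# below E.
From F# to E: 10 semitones over a seventh = minor.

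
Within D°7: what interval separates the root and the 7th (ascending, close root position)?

D°7: D, F, Ab, Cb.
Root = D; 7th = Cb.
D up to Cb is 9 semitones, a whole step narrower than a major seventh, so the interval is diminished.

diminished 7th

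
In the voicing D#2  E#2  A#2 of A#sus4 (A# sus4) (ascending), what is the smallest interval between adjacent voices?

major 2nd

Adjacent intervals: D#2→E#2 = major second; E#2→A#2 = perfect fourth.
The smallest is D#2 to E#2, a major second (2 semitones).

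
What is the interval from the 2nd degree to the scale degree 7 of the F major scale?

major sixth

The scale runs F G A Bb C D E.
So we need the interval from G up to E.
From G to E is 9 semitones, exactly the major sixth.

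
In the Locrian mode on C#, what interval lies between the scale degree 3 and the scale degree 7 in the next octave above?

perfect twelfth

C# locrian: C# D E F# G A B.
Scale degree 3 = E; scale degree 7 (up an octave) = B.
E up to B spans 12 letter names and 19 semitones — a perfect twelfth.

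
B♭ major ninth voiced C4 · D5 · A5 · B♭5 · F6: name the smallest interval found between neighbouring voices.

Adjacent intervals: C4→D5 = major ninth; D5→A5 = perfect fifth; A5→B♭5 = minor second; B♭5→F6 = perfect fifth.
The smallest is A5 to B♭5, a minor second (1 semitone).

minor second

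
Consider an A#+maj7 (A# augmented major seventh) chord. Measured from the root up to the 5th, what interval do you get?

Spelling the chord: A#-C##-E##-G##.
The root is A# and the 5th is E##.
From A# to E##: 8 semitones over a fifth = augmented.

augmented fifth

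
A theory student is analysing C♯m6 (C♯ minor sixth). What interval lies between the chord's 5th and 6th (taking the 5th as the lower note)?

major second

Spelling the chord: C♯-E-G♯-A♯.
That puts G♯ below A♯.
Counting 2 letters and 2 half steps from G♯ gives a major second.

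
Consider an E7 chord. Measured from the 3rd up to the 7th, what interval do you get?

E dominant seventh is spelled E, G#, B, D.
3rd = G#; 7th = D.
From G# to D: 6 semitones over a fifth = diminished.
That tritone between 3rd and 7th is what gives the dominant seventh its pull toward resolution.

diminished fifth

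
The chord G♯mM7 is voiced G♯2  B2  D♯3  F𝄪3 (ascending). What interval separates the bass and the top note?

major seventh

The outer voices are G♯2 and F𝄪3.
From G♯ to F𝄪 is 11 semitones, exactly the major seventh.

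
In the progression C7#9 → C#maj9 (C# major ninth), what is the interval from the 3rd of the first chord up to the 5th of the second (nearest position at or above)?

major third

The 3rd of C7#9 is E; the 5th of C#maj9 (C# major ninth) is G#.
Counting 3 letters and 4 half steps from E gives a major third.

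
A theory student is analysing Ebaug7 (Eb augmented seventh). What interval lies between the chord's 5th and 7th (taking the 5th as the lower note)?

Ebaug7 (Eb augmented seventh): Eb, G, B, Db.
That puts B below Db.
B up to Db is 2 semitones, a whole step narrower than a major third, so the interval is diminished.

d3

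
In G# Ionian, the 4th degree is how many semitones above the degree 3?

The scale is G# A# B# C# D# E# F##.
B# up to C# is a minor second — 1 semitone.

1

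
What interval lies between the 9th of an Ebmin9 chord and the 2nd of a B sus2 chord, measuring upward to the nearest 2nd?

A5

The 9th of Ebmin9 is F; the 2nd of B sus2 is C#.
F up to C# is 8 semitones, a half step wider than a perfect fifth, so the interval is augmented.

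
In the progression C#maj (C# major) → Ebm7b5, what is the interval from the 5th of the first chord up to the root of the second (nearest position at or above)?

The 5th of C#maj (C# major) is G#; the root of Ebm7b5 is Eb.
From G# to Eb: 7 semitones over a sixth = diminished.

diminished sixth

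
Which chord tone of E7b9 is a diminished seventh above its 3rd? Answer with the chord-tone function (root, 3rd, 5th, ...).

9th

Spelling the chord: E G# B D F.
The 3rd is G#. A diminished seventh above G# is F.
F is the chord's 9th.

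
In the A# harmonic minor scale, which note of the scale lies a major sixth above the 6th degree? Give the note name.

D#

The scale is A# B# C# D# E# F# G##.
The 6th degree is F#; a major sixth above that is D# — scale degree 4.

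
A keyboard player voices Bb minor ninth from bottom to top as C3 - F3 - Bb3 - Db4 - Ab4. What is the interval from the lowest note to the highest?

minor thirteenth

The outer voices are C3 and Ab4.
13 letter names make it a thirteenth; at 20 semitones (a half step narrower than major) the quality is minor.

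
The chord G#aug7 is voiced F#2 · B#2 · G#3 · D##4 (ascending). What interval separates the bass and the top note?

The outer voices are F#2 and D##4.
From F# to D##: 22 semitones over a thirteenth = augmented.

augmented thirteenth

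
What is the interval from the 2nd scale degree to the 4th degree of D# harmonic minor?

m3

Spelling D# harmonic minor: D# E# F# G# A# B C##.
That puts E# below G#.
3 letter names make it a third; at 3 semitones (a half step narrower than major) the quality is minor.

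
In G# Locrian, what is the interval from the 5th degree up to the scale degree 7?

M3

G# locrian: G# A B C# D E F#.
5th degree = D; 7th degree = F#.
Counting 3 letters and 4 half steps from D gives a major third.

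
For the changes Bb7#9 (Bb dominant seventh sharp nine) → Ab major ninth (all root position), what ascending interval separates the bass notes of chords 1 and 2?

minor seventh

The roots are Bb and Ab.
From Bb to Ab: 10 semitones over a seventh = minor.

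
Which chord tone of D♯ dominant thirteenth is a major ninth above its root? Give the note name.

The chord tones of D♯13 (D♯ dominant thirteenth) are D♯ F𝄪 A♯ C♯ E♯ B♯.
The root is D♯. A major ninth above D♯ is E♯.
E♯ is the chord's 9th.

E#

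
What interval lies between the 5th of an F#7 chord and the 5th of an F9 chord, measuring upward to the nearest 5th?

d8

F#7 has C# as its 5th, and F9 has C as its 5th.
C# up to C is 11 semitones, a half step narrower than a perfect octave, so the interval is diminished.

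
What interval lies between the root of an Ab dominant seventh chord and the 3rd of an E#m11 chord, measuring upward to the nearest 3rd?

augmented 7th

The root of Ab dominant seventh is Ab; the 3rd of E#m11 is G#.
7 letter names make it a seventh; at 12 semitones (a half step wider than major) the quality is augmented.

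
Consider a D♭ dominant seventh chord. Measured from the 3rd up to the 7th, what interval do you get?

diminished fifth

D♭7: D♭, F, A♭, C♭.
So we need the interval from F up to C♭.
From F to C♭: 6 semitones over a fifth = diminished.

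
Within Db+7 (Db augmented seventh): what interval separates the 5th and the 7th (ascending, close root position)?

Spelling the chord: Db F A Cb.
The 5th is A and the 7th is Cb.
A up to Cb is 2 semitones, a whole step narrower than a major third, so the interval is diminished.

d3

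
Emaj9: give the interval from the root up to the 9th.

major ninth

The chord tones of Emaj9 are E-G♯-B-D♯-F♯.
Root = E; 9th = F♯.
E up to F♯ spans 9 letter names and 14 semitones — a major ninth.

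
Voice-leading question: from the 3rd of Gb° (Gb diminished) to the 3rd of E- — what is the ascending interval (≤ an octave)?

Gb° (Gb diminished) has Bbb as its 3rd, and E- has G as its 3rd.
Bbb up to G is 10 semitones, a half step wider than a major sixth, so the interval is augmented.

augmented sixth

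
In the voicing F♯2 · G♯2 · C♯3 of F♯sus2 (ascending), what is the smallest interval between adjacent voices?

M2

Adjacent intervals: F♯2→G♯2 = major second; G♯2→C♯3 = perfect fourth.
The smallest is F♯2 to G♯2, a major second (2 semitones).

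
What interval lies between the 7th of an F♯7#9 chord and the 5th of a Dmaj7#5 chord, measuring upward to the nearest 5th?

A4

F♯7#9 has E as its 7th, and Dmaj7#5 has A♯ as its 5th.
From E to A♯: 6 semitones over a fourth = augmented.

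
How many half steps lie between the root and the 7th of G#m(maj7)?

11

The chord tones of G#m(maj7) are G#-B-D#-F##.
G# to F## is a major seventh: 11 semitones.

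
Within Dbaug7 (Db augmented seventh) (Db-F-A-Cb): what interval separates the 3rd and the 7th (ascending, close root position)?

diminished 5th

The 3rd is F and the 7th is Cb.
From F to Cb: 6 semitones over a fifth = diminished.
This 3–7 tritone is the characteristic tension at the heart of the dominant sound.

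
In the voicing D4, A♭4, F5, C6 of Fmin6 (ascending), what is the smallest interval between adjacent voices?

diminished 5th

Adjacent intervals: D4→A♭4 = diminished fifth; A♭4→F5 = major sixth; F5→C6 = perfect fifth.
The smallest is D4 to A♭4, a diminished fifth (6 semitones).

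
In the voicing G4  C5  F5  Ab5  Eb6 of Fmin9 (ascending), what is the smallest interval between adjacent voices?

minor third

Adjacent intervals: G4→C5 = perfect fourth; C5→F5 = perfect fourth; F5→Ab5 = minor third; Ab5→Eb6 = perfect fifth.
The smallest is F5 to Ab5, a minor third (3 semitones).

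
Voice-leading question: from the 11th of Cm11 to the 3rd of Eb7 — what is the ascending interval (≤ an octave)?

major second

Cm11 has F as its 11th, and Eb7 has G as its 3rd.
F up to G spans 2 letter names and 2 semitones — a major second.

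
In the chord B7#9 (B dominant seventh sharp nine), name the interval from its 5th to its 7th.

B7#9: B D♯ F♯ A C𝄪.
The 5th is F♯ and the 7th is A.
F♯ up to A is 3 semitones, a half step narrower than a major third, so the interval is minor.

minor third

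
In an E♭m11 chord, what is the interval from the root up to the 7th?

The chord tones of E♭ minor eleventh are E♭–G♭–B♭–D♭–F–A♭.
The root is E♭ and the 7th is D♭.
From E♭ to D♭: 10 semitones over a seventh = minor.

minor seventh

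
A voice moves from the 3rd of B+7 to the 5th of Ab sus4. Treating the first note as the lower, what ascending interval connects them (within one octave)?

B+7 has D# as its 3rd, and Ab sus4 has Eb as its 5th.
D# up to Eb is 0 semitones, a whole step narrower than a major second, so the interval is diminished.

diminished 2nd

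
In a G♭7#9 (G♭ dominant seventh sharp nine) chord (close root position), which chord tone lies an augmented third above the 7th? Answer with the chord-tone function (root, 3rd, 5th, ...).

The chord tones of G♭7#9 are G♭-B♭-D♭-F♭-A.
The 7th is F♭. An augmented third above F♭ is A.
A is the chord's 9th.

9th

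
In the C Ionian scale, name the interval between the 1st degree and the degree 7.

major seventh

The scale runs C D E F G A B.
That puts C below B.
Counting 7 letters and 11 half steps from C gives a major seventh.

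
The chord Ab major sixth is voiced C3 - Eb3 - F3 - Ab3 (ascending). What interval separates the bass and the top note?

The outer voices are C3 and Ab3.
6 letter names make it a sixth; at 8 semitones (a half step narrower than major) the quality is minor.

minor 6th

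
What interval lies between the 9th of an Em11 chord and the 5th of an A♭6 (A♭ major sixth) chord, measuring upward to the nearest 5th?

The 9th of Em11 is F♯; the 5th of A♭6 (A♭ major sixth) is E♭.
From F♯ to E♭: 9 semitones over a seventh = diminished.

diminished seventh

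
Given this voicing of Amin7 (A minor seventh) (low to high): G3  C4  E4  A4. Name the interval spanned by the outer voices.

major 9th

The outer voices are G3 and A4.
From G to A is 14 semitones, exactly the major ninth.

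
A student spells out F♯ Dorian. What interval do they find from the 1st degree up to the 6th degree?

major sixth

F♯ dorian: F♯ G♯ A B C♯ D♯ E.
The 1st degree is F♯ and the 6th degree is D♯.
From F♯ to D♯ is 9 semitones, exactly the major sixth.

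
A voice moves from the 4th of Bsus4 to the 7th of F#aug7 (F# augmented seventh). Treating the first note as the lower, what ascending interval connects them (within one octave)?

perfect unison

The 4th of Bsus4 is E; the 7th of F#aug7 (F# augmented seventh) is E.
From E to E is 0 semitones, exactly the perfect unison.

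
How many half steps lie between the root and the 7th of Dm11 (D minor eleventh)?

10

Dm11: D-F-A-C-E-G.
D to C is a minor seventh: 10 semitones.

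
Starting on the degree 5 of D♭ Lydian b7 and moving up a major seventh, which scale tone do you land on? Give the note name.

The scale is D♭ E♭ F G A♭ B♭ C♭.
The degree 5 is A♭; a major seventh above that is G — scale degree 4.

G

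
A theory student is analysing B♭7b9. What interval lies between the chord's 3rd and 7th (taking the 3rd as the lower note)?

Spelling the chord: B♭–D–F–A♭–C♭.
3rd = D; 7th = A♭.
From D to A♭: 6 semitones over a fifth = diminished.
This 3–7 tritone is the characteristic tension at the heart of the dominant sound.

diminished fifth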